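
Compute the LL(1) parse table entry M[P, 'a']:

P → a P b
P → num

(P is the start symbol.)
To find M[P, 'a'], we find productions for P where 'a' is in the predict set (PREDICT(N → α) = (FIRST(α) \ {ε}) ∪ (FOLLOW(N) if α ⇒* ε)).

P → a P b: PREDICT = { 'a' }
  'a' is in predict set, so this production goes in M[P, 'a']
P → num: PREDICT = { 'num' }

M[P, 'a'] = P → a P b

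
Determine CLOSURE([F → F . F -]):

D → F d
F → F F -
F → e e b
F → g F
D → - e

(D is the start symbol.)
{ [F → . F F -], [F → . e e b], [F → . g F], [F → F . F -] }

To compute CLOSURE, for each item [A → α.Bβ] where B is a non-terminal, add [B → .γ] for all productions B → γ; repeat for the newly added items until nothing changes.

Start with: [F → F . F -]
  [F → F . F -] has the dot before F: add [F → . F F -], [F → . e e b], [F → . g F]
No further items can be added.

CLOSURE = { [F → . F F -], [F → . e e b], [F → . g F], [F → F . F -] }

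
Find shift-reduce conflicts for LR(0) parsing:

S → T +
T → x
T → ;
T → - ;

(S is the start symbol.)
No shift-reduce conflicts

A shift-reduce conflict occurs when an LR(0) state has both:
  - a complete (reduce) item [A → α .] (dot at the end), and
  - a shift item [B → β . c γ] (dot before a terminal).

Augment with S' → S and build the canonical LR(0) collection (I0 = CLOSURE({[S' → . S]}), then GOTO on every symbol after a dot until no new states appear). It has 8 states:
  I0: { [S → . T +], [S' → . S], [T → . - ;], [T → . ;], [T → . x] }  — shift
  I1: { [T → - . ;] }  — shift
  I2: { [T → ; .] }  — reduce
  I3: { [S' → S .] }  — accept
  I4: { [S → T . +] }  — shift
  I5: { [T → x .] }  — reduce
  I6: { [S → T + .] }  — reduce
  I7: { [T → - ; .] }  — reduce

No state contains both a complete item and a shift item.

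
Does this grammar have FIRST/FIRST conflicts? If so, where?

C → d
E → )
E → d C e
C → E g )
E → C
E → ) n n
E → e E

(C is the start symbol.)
A FIRST/FIRST conflict occurs when two productions N → α and N → β for the same non-terminal have FIRST(α) ∩ FIRST(β) ≠ ∅ (with ε ∈ FIRST of a nullable right-hand side, so two nullable alternatives also conflict).

FIRST sets of the non-terminals at (or reachable through a nullable prefix from) the front of some alternative:
  FIRST(E) = { ')', 'd', 'e' }
  FIRST(C) = { ')', 'd', 'e' }

Productions for C:
  C → d: FIRST = { 'd' }
  C → E g ): FIRST = { ')', 'd', 'e' }
Productions for E:
  E → ): FIRST = { ')' }
  E → d C e: FIRST = { 'd' }
  E → C: FIRST = { ')', 'd', 'e' }
  E → ) n n: FIRST = { ')' }
  E → e E: FIRST = { 'e' }

Conflict for C: C → d and C → E g )
  Overlap: { 'd' }
Conflict for E: E → ) and E → C
  Overlap: { ')' }
Conflict for E: E → ) and E → ) n n
  Overlap: { ')' }
Conflict for E: E → d C e and E → C
  Overlap: { 'd' }
Conflict for E: E → C and E → ) n n
  Overlap: { ')' }
Conflict for E: E → C and E → e E
  Overlap: { 'e' }

Answer: Yes. C → d / C → E g ')' on { 'd' }; E → ')' / E → C on { ')' }; E → ')' / E → ')' n n on { ')' }; E → d C e / E → C on { 'd' }; E → C / E → ')' n n on { ')' }; E → C / E → e E on { 'e' }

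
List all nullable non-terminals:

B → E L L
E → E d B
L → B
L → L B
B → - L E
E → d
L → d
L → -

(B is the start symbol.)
A non-terminal is nullable if it can derive ε (the empty string): either it has an ε-production, or it has a production whose right-hand side consists entirely of nullable non-terminals.

There are no ε-productions, so no non-terminal can derive ε.
No non-terminals are nullable.

Answer: None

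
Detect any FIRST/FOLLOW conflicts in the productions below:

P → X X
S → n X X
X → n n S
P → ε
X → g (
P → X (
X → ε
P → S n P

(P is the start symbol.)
A FIRST/FOLLOW conflict occurs when a non-terminal N has a nullable alternative N → β (β ⇒* ε) and another alternative N → α with FIRST(α) ∩ FOLLOW(N) ≠ ∅: on such a lookahead the parser cannot decide between expanding α and letting N vanish via β.

Nullable non-terminals: P, X.
FIRST sets used below: FIRST(X) = { 'g', 'n', ε }, FIRST(S) = { 'n' }

P: nullable alternative(s) P → X X, P → ε; FOLLOW(P) = { $ }
  P → X X: FIRST \ {ε} = { 'g', 'n' } — disjoint from FOLLOW(P)
  P → ε: FIRST \ {ε} = { } — disjoint from FOLLOW(P)
  P → X (: FIRST \ {ε} = { '(', 'g', 'n' } — disjoint from FOLLOW(P)
  P → S n P: FIRST \ {ε} = { 'n' } — disjoint from FOLLOW(P)

X: nullable alternative(s) X → ε; FOLLOW(X) = { $, '(', 'g', 'n' }
  X → n n S: FIRST \ {ε} = { 'n' } — overlaps FOLLOW(X) on { 'n' }: CONFLICT
  X → g (: FIRST \ {ε} = { 'g' } — overlaps FOLLOW(X) on { 'g' }: CONFLICT
  X → ε: FIRST \ {ε} = { } — this is the only nullable alternative, skip

S has no nullable alternative, so no FIRST/FOLLOW check is needed there.

So the grammar has 2 FIRST/FOLLOW conflicts (marked CONFLICT above).

Answer: Yes. X → n n S with FOLLOW(X) on { 'n' }; X → g '(' with FOLLOW(X) on { 'g' }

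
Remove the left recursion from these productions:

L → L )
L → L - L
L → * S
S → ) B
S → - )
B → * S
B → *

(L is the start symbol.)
L is directly left-recursive. The standard transformation for
  A → A α₁ | ... | A α_m | β₁ | ... | β_n
is
  A  → β₁ A' | ... | β_n A'
  A' → α₁ A' | ... | α_m A' | ε

L → * S becomes L → * S L'
L → L ) becomes L' → ) L'
L → L - L becomes L' → - L L'
Add L' → ε

Productions for other non-terminals are unchanged:
  S → ) B
  S → - )
  B → * S
  B → *

Resulting grammar:
L → * S L'
L' → ) L'
L' → - L L'
L' → ε
S → ) B
S → - )
B → * S
B → *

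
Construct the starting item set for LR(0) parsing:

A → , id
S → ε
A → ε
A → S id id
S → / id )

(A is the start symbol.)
First, augment the grammar with A' → A
I₀ = CLOSURE({ [A' → . A] }):
  [A' → . A] has the dot before A: add [A → . , id], [A → .], [A → . S id id]
  [A → . S id id] has the dot before S: add [S → .], [S → . / id )]
No further items can be added.

I₀ = { [A → . , id], [A → . S id id], [A → .], [A' → . A], [S → . / id )], [S → .] }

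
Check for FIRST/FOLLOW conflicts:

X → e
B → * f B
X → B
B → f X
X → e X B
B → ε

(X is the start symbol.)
A FIRST/FOLLOW conflict occurs when a non-terminal N has a nullable alternative N → β (β ⇒* ε) and another alternative N → α with FIRST(α) ∩ FOLLOW(N) ≠ ∅: on such a lookahead the parser cannot decide between expanding α and letting N vanish via β.

Nullable non-terminals: B, X.
FIRST sets used below: FIRST(B) = { '*', 'f', ε }

B: nullable alternative(s) B → ε; FOLLOW(B) = { $, '*', 'f' }
  B → * f B: FIRST \ {ε} = { '*' } — overlaps FOLLOW(B) on { '*' }: CONFLICT
  B → f X: FIRST \ {ε} = { 'f' } — overlaps FOLLOW(B) on { 'f' }: CONFLICT
  B → ε: FIRST \ {ε} = { } — this is the only nullable alternative, skip

X: nullable alternative(s) X → B; FOLLOW(X) = { $, '*', 'f' }
  X → e: FIRST \ {ε} = { 'e' } — disjoint from FOLLOW(X)
  X → B: FIRST \ {ε} = { '*', 'f' } — this is the only nullable alternative, skip
  X → e X B: FIRST \ {ε} = { 'e' } — disjoint from FOLLOW(X)

So the grammar has 2 FIRST/FOLLOW conflicts (marked CONFLICT above).

Answer: Yes. B → '*' f B with FOLLOW(B) on { '*' }; B → f X with FOLLOW(B) on { 'f' }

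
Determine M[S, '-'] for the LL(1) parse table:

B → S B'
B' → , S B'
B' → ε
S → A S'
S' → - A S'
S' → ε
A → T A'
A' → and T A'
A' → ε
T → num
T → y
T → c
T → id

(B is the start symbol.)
Empty (error entry)

To find M[S, '-'], we find productions for S where '-' is in the predict set (PREDICT(N → α) = (FIRST(α) \ {ε}) ∪ (FOLLOW(N) if α ⇒* ε)).

Relevant sets:
  FIRST(A) = { 'c', 'id', 'num', 'y' }

S → A S': PREDICT = { 'c', 'id', 'num', 'y' }

M[S, '-'] is empty (no production applies)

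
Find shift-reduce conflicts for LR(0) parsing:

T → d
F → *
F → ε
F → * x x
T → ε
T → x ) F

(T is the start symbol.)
Augment with T' → T and build the canonical LR(0) collection (I0 = CLOSURE({[T' → . T]}), then GOTO on every symbol after a dot until no new states appear). It has 9 states:
  I0: { [T → . d], [T → . x ) F], [T → .], [T' → . T] }  — shift, reduce
  I1: { [T' → T .] }  — accept
  I2: { [T → d .] }  — reduce
  I3: { [T → x . ) F] }  — shift
  I4: { [F → . * x x], [F → . *], [F → .], [T → x ) . F] }  — shift, reduce
  I5: { [F → * . x x], [F → * .] }  — shift, reduce
  I6: { [T → x ) F .] }  — reduce
  I7: { [F → * x . x] }  — shift
  I8: { [F → * x x .] }  — reduce

I0 contains reduce item [T → .] and shift items [T → . d], [T → . x ) F] — shift-reduce conflict.
I4 contains reduce item [F → .] and shift items [F → . *], [F → . * x x] — shift-reduce conflict.
I5 contains reduce item [F → * .] and shift item [F → * . x x] — shift-reduce conflict.

Answer: Yes — I0: [T → .] vs [T → . d]; I4: [F → .] vs [F → . *]; I5: [F → * .] vs [F → * . x x]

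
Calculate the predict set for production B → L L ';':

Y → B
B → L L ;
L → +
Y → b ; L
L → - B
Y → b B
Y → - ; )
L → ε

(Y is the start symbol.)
PREDICT(B → L L ';') = (FIRST(RHS) \ {ε}) ∪ (FOLLOW(B) if ε ∈ FIRST(RHS), i.e. RHS ⇒* ε)
FIRST(L) = { '+', '-', ε }
FIRST(L L ';') = { '+', '-', ';' }
ε ∉ FIRST(L L ';'), so FOLLOW(B) is not added.
PREDICT(B → L L ';') = { '+', '-', ';' }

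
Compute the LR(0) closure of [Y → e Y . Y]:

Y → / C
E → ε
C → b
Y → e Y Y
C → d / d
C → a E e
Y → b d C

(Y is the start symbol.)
{ [Y → . / C], [Y → . b d C], [Y → . e Y Y], [Y → e Y . Y] }

Start with: [Y → e Y . Y]
  [Y → e Y . Y] has the dot before Y: add [Y → . / C], [Y → . e Y Y], [Y → . b d C]
No further items can be added.

CLOSURE = { [Y → . / C], [Y → . b d C], [Y → . e Y Y], [Y → e Y . Y] }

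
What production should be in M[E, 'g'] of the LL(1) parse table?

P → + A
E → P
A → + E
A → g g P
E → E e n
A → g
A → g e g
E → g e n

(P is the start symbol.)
To find M[E, 'g'], we find productions for E where 'g' is in the predict set (PREDICT(N → α) = (FIRST(α) \ {ε}) ∪ (FOLLOW(N) if α ⇒* ε)).

Relevant sets:
  FIRST(P) = { '+' }
  FIRST(E) = { '+', 'g' }

E → P: PREDICT = { '+' }
E → E e n: PREDICT = { '+', 'g' }
  'g' is in predict set, so this production goes in M[E, 'g']
E → g e n: PREDICT = { 'g' }
  'g' is in predict set, so this production goes in M[E, 'g']

M[E, 'g'] = E → E e n, E → g e n  (a multiply-defined cell — the grammar is not LL(1))

Answer: E → E e n, E → g e n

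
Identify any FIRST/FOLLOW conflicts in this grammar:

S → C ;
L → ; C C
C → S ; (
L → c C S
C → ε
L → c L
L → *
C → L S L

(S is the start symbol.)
Yes. C → S ';' '(' with FOLLOW(C) on { '*', ';', 'c' }; C → L S L with FOLLOW(C) on { '*', ';', 'c' }

A FIRST/FOLLOW conflict occurs when a non-terminal N has a nullable alternative N → β (β ⇒* ε) and another alternative N → α with FIRST(α) ∩ FOLLOW(N) ≠ ∅: on such a lookahead the parser cannot decide between expanding α and letting N vanish via β.

Nullable non-terminals: C.
FIRST sets used below: FIRST(S) = { '*', ';', 'c' }, FIRST(L) = { '*', ';', 'c' }

C: nullable alternative(s) C → ε; FOLLOW(C) = { '*', ';', 'c' }
  C → S ; (: FIRST \ {ε} = { '*', ';', 'c' } — overlaps FOLLOW(C) on { '*', ';', 'c' }: CONFLICT
  C → ε: FIRST \ {ε} = { } — this is the only nullable alternative, skip
  C → L S L: FIRST \ {ε} = { '*', ';', 'c' } — overlaps FOLLOW(C) on { '*', ';', 'c' }: CONFLICT

L, S have no nullable alternative, so no FIRST/FOLLOW check is needed there.

So the grammar has 2 FIRST/FOLLOW conflicts (marked CONFLICT above).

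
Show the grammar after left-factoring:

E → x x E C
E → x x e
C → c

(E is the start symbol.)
Left-factoring transforms A → αβ₁ | αβ₂ into A → αA' and A' → β₁ | β₂
(α is the longest common prefix among the alternatives). Repeat until
no nonterminal has two alternatives with a common prefix.

Round 1: E has alternatives sharing prefix 'x x'. Introduce E': E → x x E'
  Add: E' → E C
  Add: E' → e

No remaining common prefixes — done.

Resulting grammar:
E → x x E'
E' → E C
E' → e
C → c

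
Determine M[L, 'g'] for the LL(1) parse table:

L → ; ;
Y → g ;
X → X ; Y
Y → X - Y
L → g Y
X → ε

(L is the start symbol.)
To find M[L, 'g'], we find productions for L where 'g' is in the predict set (PREDICT(N → α) = (FIRST(α) \ {ε}) ∪ (FOLLOW(N) if α ⇒* ε)).

L → ; ;: PREDICT = { ';' }
L → g Y: PREDICT = { 'g' }
  'g' is in predict set, so this production goes in M[L, 'g']

M[L, 'g'] = L → g Y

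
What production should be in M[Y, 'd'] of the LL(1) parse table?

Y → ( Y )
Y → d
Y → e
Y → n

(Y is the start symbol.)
To find M[Y, 'd'], we find productions for Y where 'd' is in the predict set (PREDICT(N → α) = (FIRST(α) \ {ε}) ∪ (FOLLOW(N) if α ⇒* ε)).

Y → ( Y ): PREDICT = { '(' }
Y → d: PREDICT = { 'd' }
  'd' is in predict set, so this production goes in M[Y, 'd']
Y → e: PREDICT = { 'e' }
Y → n: PREDICT = { 'n' }

M[Y, 'd'] = Y → d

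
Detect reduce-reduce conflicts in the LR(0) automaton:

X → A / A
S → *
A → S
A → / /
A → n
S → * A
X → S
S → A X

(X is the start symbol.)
Augment with X' → X and build the canonical LR(0) collection (I0 = CLOSURE({[X' → . X]}), then GOTO on every symbol after a dot until no new states appear). It has 14 states:
  I0: { [A → . / /], [A → . S], [A → . n], [S → . * A], [S → . *], [S → . A X], [X → . A / A], [X → . S], [X' → . X] }  — shift
  I1: { [A → . / /], [A → . S], [A → . n], [S → * . A], [S → * .], [S → . * A], [S → . *], [S → . A X] }  — shift, reduce
  I2: { [A → / . /] }  — shift
  I3: { [A → . / /], [A → . S], [A → . n], [S → . * A], [S → . *], [S → . A X], [S → A . X], [X → . A / A], [X → . S], [X → A . / A] }  — shift
  I4: { [A → S .], [X → S .] }  — 2 reduces
  I5: { [X' → X .] }  — accept
  I6: { [A → n .] }  — reduce
  I7: { [A → . / /], [A → . S], [A → . n], [A → / . /], [S → . * A], [S → . *], [S → . A X], [X → A / . A] }  — shift
  I8: { [S → A X .] }  — reduce
  I9: { [A → / . /], [A → / / .] }  — shift, reduce
  I10: { [A → . / /], [A → . S], [A → . n], [S → . * A], [S → . *], [S → . A X], [S → A . X], [X → . A / A], [X → . S], [X → A / A .] }  — shift, reduce
  I11: { [A → S .] }  — reduce
  I12: { [A → / / .] }  — reduce
  I13: { [A → . / /], [A → . S], [A → . n], [S → * A .], [S → . * A], [S → . *], [S → . A X], [S → A . X], [X → . A / A], [X → . S] }  — shift, reduce

I4 contains complete items [A → S .], [X → S .] — reduce-reduce conflict.

Answer: Yes — I4: [A → S .] vs [X → S .]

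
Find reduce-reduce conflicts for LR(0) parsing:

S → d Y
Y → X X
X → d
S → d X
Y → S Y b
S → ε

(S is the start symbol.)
A reduce-reduce conflict occurs when an LR(0) state has two complete items [A → α .] and [B → β .] — both call for a reduction, and with no lookahead the parser cannot choose between them.

Augment with S' → S and build the canonical LR(0) collection (I0 = CLOSURE({[S' → . S]}), then GOTO on every symbol after a dot until no new states appear). It has 12 states:
  I0: { [S → . d X], [S → . d Y], [S → .], [S' → . S] }  — shift, reduce
  I1: { [S' → S .] }  — accept
  I2: { [S → . d X], [S → . d Y], [S → .], [S → d . X], [S → d . Y], [X → . d], [Y → . S Y b], [Y → . X X] }  — shift, reduce
  I3: { [S → . d X], [S → . d Y], [S → .], [X → . d], [Y → . S Y b], [Y → . X X], [Y → S . Y b] }  — shift, reduce
  I4: { [S → d X .], [X → . d], [Y → X . X] }  — shift, reduce
  I5: { [S → d Y .] }  — reduce
  I6: { [S → . d X], [S → . d Y], [S → .], [S → d . X], [S → d . Y], [X → . d], [X → d .], [Y → . S Y b], [Y → . X X] }  — shift, 2 reduces
  I7: { [Y → X X .] }  — reduce
  I8: { [X → d .] }  — reduce
  I9: { [X → . d], [Y → X . X] }  — shift
  I10: { [Y → S Y . b] }  — shift
  I11: { [Y → S Y b .] }  — reduce

I6 contains complete items [S → .], [X → d .] — reduce-reduce conflict.

Answer: Yes — I6: [S → .] vs [X → d .]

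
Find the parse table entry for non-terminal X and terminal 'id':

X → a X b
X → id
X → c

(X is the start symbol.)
To find M[X, 'id'], we find productions for X where 'id' is in the predict set (PREDICT(N → α) = (FIRST(α) \ {ε}) ∪ (FOLLOW(N) if α ⇒* ε)).

X → a X b: PREDICT = { 'a' }
X → id: PREDICT = { 'id' }
  'id' is in predict set, so this production goes in M[X, 'id']
X → c: PREDICT = { 'c' }

M[X, 'id'] = X → id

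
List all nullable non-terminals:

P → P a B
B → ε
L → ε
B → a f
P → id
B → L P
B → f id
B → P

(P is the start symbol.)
{ 'B', 'L' }

A non-terminal is nullable if it can derive ε (the empty string): either it has an ε-production, or it has a production whose right-hand side consists entirely of nullable non-terminals.

ε-productions: B → ε, L → ε
So B, L are immediately nullable.
No further non-terminal can be added: every production for the remaining non-terminals contains a terminal or a non-nullable non-terminal.
Nullable = { 'B', 'L' }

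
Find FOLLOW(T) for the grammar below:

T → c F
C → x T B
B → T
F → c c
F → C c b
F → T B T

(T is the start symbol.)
T is the start symbol, so $ ∈ FOLLOW(T).
In C → x T B: T is followed by B, add FIRST(B) \ {ε} = { 'c' }
In B → T: T is at the end, add FOLLOW(B)
In F → T B T: T is followed by B T, add FIRST(B T) \ {ε} = { 'c' }
In F → T B T: T is at the end, add FOLLOW(F)

The FOLLOW sets referred to above (computed the same way, to a fixed point):
  FOLLOW(B) = { 'c' }
  FOLLOW(F) = { $, 'c' }

Taking the union: FOLLOW(T) = { $, 'c' }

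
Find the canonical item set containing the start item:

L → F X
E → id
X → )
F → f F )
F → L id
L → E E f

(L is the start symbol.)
First, augment the grammar with L' → L
I₀ = CLOSURE({ [L' → . L] }):
  [L' → . L] has the dot before L: add [L → . F X], [L → . E E f]
  [L → . F X] has the dot before F: add [F → . f F )], [F → . L id]
  [L → . E E f] has the dot before E: add [E → . id]
No further items can be added.

I₀ = { [E → . id], [F → . L id], [F → . f F )], [L → . E E f], [L → . F X], [L' → . L] }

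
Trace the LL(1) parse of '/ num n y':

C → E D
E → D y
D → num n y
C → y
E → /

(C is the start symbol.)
LL(1) parsing maintains a stack (initially the start symbol over $) and the input. At each step: if the stack top is a terminal, match it against the current input token; if it is a non-terminal N, replace it with the RHS of M[N, lookahead] (the unique production whose predict set contains the lookahead).

Stack is shown with the top on the left.

Stack      Input        Action
------------------------------
C $        / num n y $  output C → E D
E D $      / num n y $  output E → /
/ D $      / num n y $  match '/'
D $        num n y $    output D → num n y
num n y $  num n y $    match 'num'
n y $      n y $        match 'n'
y $        y $          match 'y'
$          $            accept

The string is accepted.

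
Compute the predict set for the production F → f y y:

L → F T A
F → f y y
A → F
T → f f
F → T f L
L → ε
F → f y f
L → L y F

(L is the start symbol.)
PREDICT(F → f y y) = (FIRST(RHS) \ {ε}) ∪ (FOLLOW(F) if ε ∈ FIRST(RHS), i.e. RHS ⇒* ε)
FIRST(f y y) = { 'f' }
ε ∉ FIRST(f y y), so FOLLOW(F) is not added.
PREDICT(F → f y y) = { 'f' }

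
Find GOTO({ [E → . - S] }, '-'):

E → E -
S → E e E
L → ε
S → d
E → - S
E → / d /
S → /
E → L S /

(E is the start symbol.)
GOTO(I, '-') = CLOSURE({ [A → αX.β] : [A → α.Xβ] ∈ I, X = '-' })

Items with dot before '-', with the dot advanced:
  [E → . - S] → [E → - . S]
Closure of the advanced items:
  [E → - . S] has the dot before S: add [S → . E e E], [S → . d], [S → . /]
  [S → . E e E] has the dot before E: add [E → . E -], [E → . - S], [E → . / d /], [E → . L S /]
  [E → . L S /] has the dot before L: add [L → .]

GOTO = { [E → - . S], [E → . - S], [E → . / d /], [E → . E -], [E → . L S /], [L → .], [S → . /], [S → . E e E], [S → . d] }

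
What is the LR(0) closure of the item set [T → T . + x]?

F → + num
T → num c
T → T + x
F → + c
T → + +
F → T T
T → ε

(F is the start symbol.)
{ [T → T . + x] }

To compute CLOSURE, for each item [A → α.Bβ] where B is a non-terminal, add [B → .γ] for all productions B → γ; repeat for the newly added items until nothing changes.

Start with: [T → T . + x]
The dot precedes the terminal '+', so nothing is added.

CLOSURE = { [T → T . + x] }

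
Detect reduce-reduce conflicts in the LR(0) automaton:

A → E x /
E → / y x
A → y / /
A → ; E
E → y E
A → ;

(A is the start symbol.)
No reduce-reduce conflicts

A reduce-reduce conflict occurs when an LR(0) state has two complete items [A → α .] and [B → β .] — both call for a reduction, and with no lookahead the parser cannot choose between them.

Augment with A' → A and build the canonical LR(0) collection (I0 = CLOSURE({[A' → . A]}), then GOTO on every symbol after a dot until no new states appear). It has 15 states:
  I0: { [A → . ; E], [A → . ;], [A → . E x /], [A → . y / /], [A' → . A], [E → . / y x], [E → . y E] }  — shift
  I1: { [E → / . y x] }  — shift
  I2: { [A → ; . E], [A → ; .], [E → . / y x], [E → . y E] }  — shift, reduce
  I3: { [A' → A .] }  — accept
  I4: { [A → E . x /] }  — shift
  I5: { [A → y . / /], [E → . / y x], [E → . y E], [E → y . E] }  — shift
  I6: { [A → y / . /], [E → / . y x] }  — shift
  I7: { [E → y E .] }  — reduce
  I8: { [E → . / y x], [E → . y E], [E → y . E] }  — shift
  I9: { [A → y / / .] }  — reduce
  I10: { [E → / y . x] }  — shift
  I11: { [E → / y x .] }  — reduce
  I12: { [A → E x . /] }  — shift
  I13: { [A → E x / .] }  — reduce
  I14: { [A → ; E .] }  — reduce

No state contains more than one complete item.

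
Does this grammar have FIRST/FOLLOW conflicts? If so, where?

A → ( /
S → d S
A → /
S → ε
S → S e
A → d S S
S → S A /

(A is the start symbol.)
Yes. S → d S with FOLLOW(S) on { 'd' }; S → S e with FOLLOW(S) on { '(', '/', 'd', 'e' }; S → S A '/' with FOLLOW(S) on { '(', '/', 'd', 'e' }

Nullable non-terminals: S.
FIRST sets used below: FIRST(S) = { '(', '/', 'd', 'e', ε }, FIRST(A) = { '(', '/', 'd' }

S: nullable alternative(s) S → ε; FOLLOW(S) = { $, '(', '/', 'd', 'e' }
  S → d S: FIRST \ {ε} = { 'd' } — overlaps FOLLOW(S) on { 'd' }: CONFLICT
  S → ε: FIRST \ {ε} = { } — this is the only nullable alternative, skip
  S → S e: FIRST \ {ε} = { '(', '/', 'd', 'e' } — overlaps FOLLOW(S) on { '(', '/', 'd', 'e' }: CONFLICT
  S → S A /: FIRST \ {ε} = { '(', '/', 'd', 'e' } — overlaps FOLLOW(S) on { '(', '/', 'd', 'e' }: CONFLICT

A has no nullable alternative, so no FIRST/FOLLOW check is needed there.

So the grammar has 3 FIRST/FOLLOW conflicts (marked CONFLICT above).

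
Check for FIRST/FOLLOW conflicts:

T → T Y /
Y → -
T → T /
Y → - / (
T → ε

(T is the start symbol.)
Nullable non-terminals: T.
FIRST sets used below: FIRST(T) = { '-', '/', ε }, FIRST(Y) = { '-' }

T: nullable alternative(s) T → ε; FOLLOW(T) = { $, '-', '/' }
  T → T Y /: FIRST \ {ε} = { '-', '/' } — overlaps FOLLOW(T) on { '-', '/' }: CONFLICT
  T → T /: FIRST \ {ε} = { '-', '/' } — overlaps FOLLOW(T) on { '-', '/' }: CONFLICT
  T → ε: FIRST \ {ε} = { } — this is the only nullable alternative, skip

Y has no nullable alternative, so no FIRST/FOLLOW check is needed there.

So the grammar has 2 FIRST/FOLLOW conflicts (marked CONFLICT above).

Answer: Yes. T → T Y '/' with FOLLOW(T) on { '-', '/' }; T → T '/' with FOLLOW(T) on { '-', '/' }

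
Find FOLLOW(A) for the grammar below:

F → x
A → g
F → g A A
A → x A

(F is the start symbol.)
To compute FOLLOW(A), find every occurrence of A on a right-hand side N → α A β: add FIRST(β) \ {ε}, and if β is empty or nullable also add FOLLOW(N). Iterate to a fixed point.

In F → g A A: A is followed by A, add FIRST(A) \ {ε} = { 'g', 'x' }
In F → g A A: A is at the end, add FOLLOW(F)
In A → x A: A is at the end; this adds FOLLOW(A) to itself — nothing new

The FOLLOW sets referred to above (computed the same way, to a fixed point):
  FOLLOW(F) = { $ }

Taking the union: FOLLOW(A) = { $, 'g', 'x' }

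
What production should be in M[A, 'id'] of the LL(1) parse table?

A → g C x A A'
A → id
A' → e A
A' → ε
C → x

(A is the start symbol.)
To find M[A, 'id'], we find productions for A where 'id' is in the predict set (PREDICT(N → α) = (FIRST(α) \ {ε}) ∪ (FOLLOW(N) if α ⇒* ε)).

A → g C x A A': PREDICT = { 'g' }
A → id: PREDICT = { 'id' }
  'id' is in predict set, so this production goes in M[A, 'id']

M[A, 'id'] = A → id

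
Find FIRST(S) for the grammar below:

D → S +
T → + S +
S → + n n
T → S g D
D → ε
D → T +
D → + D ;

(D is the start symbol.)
From S → + n n:
  - '+' is a terminal: add '+' and stop

Collecting: FIRST(S) = { '+' }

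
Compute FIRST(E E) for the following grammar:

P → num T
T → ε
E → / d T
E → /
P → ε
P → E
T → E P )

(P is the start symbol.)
{ '/' }

FIRST sets of the non-terminals involved (from the grammar, by fixed-point iteration):
  FIRST(E) = { '/' }

To compute FIRST(E E), process the symbols left to right:
Symbol E is a non-terminal. Add FIRST(E) \ {ε} = { '/' }
E is not nullable (ε ∉ FIRST(E)), so stop here.
FIRST(E E) = { '/' }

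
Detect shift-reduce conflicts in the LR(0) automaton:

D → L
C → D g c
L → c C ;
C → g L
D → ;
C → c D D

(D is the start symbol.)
No shift-reduce conflicts

A shift-reduce conflict occurs when an LR(0) state has both:
  - a complete (reduce) item [A → α .] (dot at the end), and
  - a shift item [B → β . c γ] (dot before a terminal).

Augment with D' → D and build the canonical LR(0) collection (I0 = CLOSURE({[D' → . D]}), then GOTO on every symbol after a dot until no new states appear). It has 15 states:
  I0: { [D → . ;], [D → . L], [D' → . D], [L → . c C ;] }  — shift
  I1: { [D → ; .] }  — reduce
  I2: { [D' → D .] }  — accept
  I3: { [D → L .] }  — reduce
  I4: { [C → . D g c], [C → . c D D], [C → . g L], [D → . ;], [D → . L], [L → . c C ;], [L → c . C ;] }  — shift
  I5: { [L → c C . ;] }  — shift
  I6: { [C → D . g c] }  — shift
  I7: { [C → . D g c], [C → . c D D], [C → . g L], [C → c . D D], [D → . ;], [D → . L], [L → . c C ;], [L → c . C ;] }  — shift
  I8: { [C → g . L], [L → . c C ;] }  — shift
  I9: { [C → g L .] }  — reduce
  I10: { [C → D . g c], [C → c D . D], [D → . ;], [D → . L], [L → . c C ;] }  — shift
  I11: { [C → c D D .] }  — reduce
  I12: { [C → D g . c] }  — shift
  I13: { [C → D g c .] }  — reduce
  I14: { [L → c C ; .] }  — reduce

No state contains both a complete item and a shift item.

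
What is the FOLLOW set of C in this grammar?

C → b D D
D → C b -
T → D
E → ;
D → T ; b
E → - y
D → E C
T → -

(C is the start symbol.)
{ $, '-', ';', 'b' }

C is the start symbol, so $ ∈ FOLLOW(C).
In D → C b -: C is followed by b '-', add FIRST(b '-') \ {ε} = { 'b' }
In D → E C: C is at the end, add FOLLOW(D)

The FOLLOW sets referred to above (computed the same way, to a fixed point):
  FOLLOW(D) = { $, '-', ';', 'b' }

Taking the union: FOLLOW(C) = { $, '-', ';', 'b' }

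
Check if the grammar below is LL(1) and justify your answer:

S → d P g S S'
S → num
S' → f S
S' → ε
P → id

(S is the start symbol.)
No. Predict set conflict for S': { 'f' }

Relevant sets:
  FOLLOW(S') = { $, 'f' }

For S:
  PREDICT(S → d P g S S') = { 'd' }
  PREDICT(S → num) = { 'num' }
For S':
  PREDICT(S' → f S) = { 'f' }
  PREDICT(S' → ε) = { $, 'f' }
P has a single production, so nothing to check there.

Conflict found: Predict set conflict for S': { 'f' }
The grammar is NOT LL(1).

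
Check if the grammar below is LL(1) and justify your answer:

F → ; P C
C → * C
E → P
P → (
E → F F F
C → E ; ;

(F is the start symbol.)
Relevant sets:
  FIRST(E) = { '(', ';' }
  FIRST(P) = { '(' }
  FIRST(F) = { ';' }

For C:
  PREDICT(C → '*' C) = { '*' }
  PREDICT(C → E ';' ';') = { '(', ';' }
For E:
  PREDICT(E → P) = { '(' }
  PREDICT(E → F F F) = { ';' }
F, P have a single production, so nothing to check there.

All predict sets are disjoint. The grammar IS LL(1).

Answer: Yes, the grammar is LL(1).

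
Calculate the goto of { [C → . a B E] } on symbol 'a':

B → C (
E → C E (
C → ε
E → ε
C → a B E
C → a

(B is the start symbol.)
{ [B → . C (], [C → . a B E], [C → . a], [C → .], [C → a . B E] }

GOTO(I, 'a') = CLOSURE({ [A → αX.β] : [A → α.Xβ] ∈ I, X = 'a' })

Items with dot before 'a', with the dot advanced:
  [C → . a B E] → [C → a . B E]
Closure of the advanced items:
  [C → a . B E] has the dot before B: add [B → . C (]
  [B → . C (] has the dot before C: add [C → .], [C → . a B E], [C → . a]

GOTO = { [B → . C (], [C → . a B E], [C → . a], [C → .], [C → a . B E] }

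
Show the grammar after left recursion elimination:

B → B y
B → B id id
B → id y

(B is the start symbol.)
B → id y B'
B' → y B'
B' → id id B'
B' → ε

B is directly left-recursive. The standard transformation for
  A → A α₁ | ... | A α_m | β₁ | ... | β_n
is
  A  → β₁ A' | ... | β_n A'
  A' → α₁ A' | ... | α_m A' | ε

B → id y becomes B → id y B'
B → B y becomes B' → y B'
B → B id id becomes B' → id id B'
Add B' → ε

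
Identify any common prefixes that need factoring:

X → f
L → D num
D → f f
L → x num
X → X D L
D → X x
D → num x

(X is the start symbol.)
No, left-factoring is not needed

Left-factoring is needed when two productions for the same non-terminal
share a common prefix on the right-hand side.

Productions for X:
  X → f
  X → X D L
Productions for L:
  L → D num
  L → x num
Productions for D:
  D → f f
  D → X x
  D → num x

No common prefixes found.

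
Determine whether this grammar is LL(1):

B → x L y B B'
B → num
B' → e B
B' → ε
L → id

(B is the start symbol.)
No. Predict set conflict for B': { 'e' }

Relevant sets:
  FOLLOW(B') = { $, 'e' }

For B:
  PREDICT(B → x L y B B') = { 'x' }
  PREDICT(B → num) = { 'num' }
For B':
  PREDICT(B' → e B) = { 'e' }
  PREDICT(B' → ε) = { $, 'e' }
L has a single production, so nothing to check there.

Conflict found: Predict set conflict for B': { 'e' }
The grammar is NOT LL(1).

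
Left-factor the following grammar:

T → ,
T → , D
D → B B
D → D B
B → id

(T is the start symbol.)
Left-factoring transforms A → αβ₁ | αβ₂ into A → αA' and A' → β₁ | β₂
(α is the longest common prefix among the alternatives). Repeat until
no nonterminal has two alternatives with a common prefix.

Round 1: T has alternatives sharing prefix ','. Introduce T': T → , T'
  Add: T' → ε
  Add: T' → D

No remaining common prefixes — done.

Resulting grammar:
T → , T'
T' → ε
T' → D
D → B B
D → D B
B → id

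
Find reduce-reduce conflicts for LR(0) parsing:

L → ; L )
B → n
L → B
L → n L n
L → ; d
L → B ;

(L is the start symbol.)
No reduce-reduce conflicts

A reduce-reduce conflict occurs when an LR(0) state has two complete items [A → α .] and [B → β .] — both call for a reduction, and with no lookahead the parser cannot choose between them.

Augment with L' → L and build the canonical LR(0) collection (I0 = CLOSURE({[L' → . L]}), then GOTO on every symbol after a dot until no new states appear). It has 11 states:
  I0: { [B → . n], [L → . ; L )], [L → . ; d], [L → . B ;], [L → . B], [L → . n L n], [L' → . L] }  — shift
  I1: { [B → . n], [L → . ; L )], [L → . ; d], [L → . B ;], [L → . B], [L → . n L n], [L → ; . L )], [L → ; . d] }  — shift
  I2: { [L → B . ;], [L → B .] }  — shift, reduce
  I3: { [L' → L .] }  — accept
  I4: { [B → . n], [B → n .], [L → . ; L )], [L → . ; d], [L → . B ;], [L → . B], [L → . n L n], [L → n . L n] }  — shift, reduce
  I5: { [L → n L . n] }  — shift
  I6: { [L → n L n .] }  — reduce
  I7: { [L → B ; .] }  — reduce
  I8: { [L → ; L . )] }  — shift
  I9: { [L → ; d .] }  — reduce
  I10: { [L → ; L ) .] }  — reduce

No state contains more than one complete item.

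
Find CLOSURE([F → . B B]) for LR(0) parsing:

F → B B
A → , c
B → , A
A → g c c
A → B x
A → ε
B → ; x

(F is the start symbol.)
{ [B → . , A], [B → . ; x], [F → . B B] }

To compute CLOSURE, for each item [A → α.Bβ] where B is a non-terminal, add [B → .γ] for all productions B → γ; repeat for the newly added items until nothing changes.

Start with: [F → . B B]
  [F → . B B] has the dot before B: add [B → . , A], [B → . ; x]
No further items can be added.

CLOSURE = { [B → . , A], [B → . ; x], [F → . B B] }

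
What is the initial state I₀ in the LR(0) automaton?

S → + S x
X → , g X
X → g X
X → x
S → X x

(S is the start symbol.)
{ [S → . + S x], [S → . X x], [S' → . S], [X → . , g X], [X → . g X], [X → . x] }

First, augment the grammar with S' → S
I₀ = CLOSURE({ [S' → . S] }):
  [S' → . S] has the dot before S: add [S → . + S x], [S → . X x]
  [S → . X x] has the dot before X: add [X → . , g X], [X → . g X], [X → . x]
No further items can be added.

I₀ = { [S → . + S x], [S → . X x], [S' → . S], [X → . , g X], [X → . g X], [X → . x] }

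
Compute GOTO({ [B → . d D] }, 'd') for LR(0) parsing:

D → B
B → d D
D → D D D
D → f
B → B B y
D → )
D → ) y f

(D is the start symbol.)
{ [B → . B B y], [B → . d D], [B → d . D], [D → . ) y f], [D → . )], [D → . B], [D → . D D D], [D → . f] }

GOTO(I, 'd') = CLOSURE({ [A → αX.β] : [A → α.Xβ] ∈ I, X = 'd' })

Items with dot before 'd', with the dot advanced:
  [B → . d D] → [B → d . D]
Closure of the advanced items:
  [B → d . D] has the dot before D: add [D → . B], [D → . D D D], [D → . f], [D → . )], [D → . ) y f]
  [D → . B] has the dot before B: add [B → . d D], [B → . B B y]

GOTO = { [B → . B B y], [B → . d D], [B → d . D], [D → . ) y f], [D → . )], [D → . B], [D → . D D D], [D → . f] }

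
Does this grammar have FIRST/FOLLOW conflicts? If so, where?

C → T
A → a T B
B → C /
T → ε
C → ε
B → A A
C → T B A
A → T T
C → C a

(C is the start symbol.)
A FIRST/FOLLOW conflict occurs when a non-terminal N has a nullable alternative N → β (β ⇒* ε) and another alternative N → α with FIRST(α) ∩ FOLLOW(N) ≠ ∅: on such a lookahead the parser cannot decide between expanding α and letting N vanish via β.

Nullable non-terminals: A, B, C, T.
FIRST sets used below: FIRST(T) = { ε }, FIRST(C) = { '/', 'a', ε }, FIRST(A) = { 'a', ε }, FIRST(B) = { '/', 'a', ε }

A: nullable alternative(s) A → T T; FOLLOW(A) = { $, '/', 'a' }
  A → a T B: FIRST \ {ε} = { 'a' } — overlaps FOLLOW(A) on { 'a' }: CONFLICT
  A → T T: FIRST \ {ε} = { } — this is the only nullable alternative, skip

B: nullable alternative(s) B → A A; FOLLOW(B) = { $, '/', 'a' }
  B → C /: FIRST \ {ε} = { '/', 'a' } — overlaps FOLLOW(B) on { '/', 'a' }: CONFLICT
  B → A A: FIRST \ {ε} = { 'a' } — this is the only nullable alternative, skip

C: nullable alternative(s) C → T, C → ε, C → T B A; FOLLOW(C) = { $, '/', 'a' }
  C → T: FIRST \ {ε} = { } — disjoint from FOLLOW(C)
  C → ε: FIRST \ {ε} = { } — disjoint from FOLLOW(C)
  C → T B A: FIRST \ {ε} = { '/', 'a' } — overlaps FOLLOW(C) on { '/', 'a' }: CONFLICT
  C → C a: FIRST \ {ε} = { '/', 'a' } — overlaps FOLLOW(C) on { '/', 'a' }: CONFLICT
T has a nullable alternative but only one production, so nothing to check.

So the grammar has 4 FIRST/FOLLOW conflicts (marked CONFLICT above).

Answer: Yes. C → T B A with FOLLOW(C) on { '/', 'a' }; C → C a with FOLLOW(C) on { '/', 'a' }; A → a T B with FOLLOW(A) on { 'a' }; B → C '/' with FOLLOW(B) on { '/', 'a' }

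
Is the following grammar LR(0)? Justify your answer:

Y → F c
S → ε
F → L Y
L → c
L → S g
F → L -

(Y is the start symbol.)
A grammar is LR(0) if no state in the canonical LR(0) collection has:
  - both a shift item (dot before a terminal) and a complete item (shift-reduce conflict), or
  - two or more complete items (reduce-reduce conflict; the accept item [Y' → Y .] counts as a complete item here).

Augment with Y' → Y and build the canonical LR(0) collection (I0 = CLOSURE({[Y' → . Y]}), then GOTO on every symbol after a dot until no new states appear). It has 10 states:
  I0: { [F → . L -], [F → . L Y], [L → . S g], [L → . c], [S → .], [Y → . F c], [Y' → . Y] }  — shift, reduce
  I1: { [Y → F . c] }  — shift
  I2: { [F → . L -], [F → . L Y], [F → L . -], [F → L . Y], [L → . S g], [L → . c], [S → .], [Y → . F c] }  — shift, reduce
  I3: { [L → S . g] }  — shift
  I4: { [Y' → Y .] }  — accept
  I5: { [L → c .] }  — reduce
  I6: { [L → S g .] }  — reduce
  I7: { [F → L - .] }  — reduce
  I8: { [F → L Y .] }  — reduce
  I9: { [Y → F c .] }  — reduce

Conflict in state I0:
  Shift-reduce conflict between [S → .] and [L → . c]
So the grammar is NOT LR(0).

Answer: No. Shift-reduce conflict between [S → .] and [L → . c]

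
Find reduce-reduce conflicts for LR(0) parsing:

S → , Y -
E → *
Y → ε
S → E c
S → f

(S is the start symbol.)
No reduce-reduce conflicts

A reduce-reduce conflict occurs when an LR(0) state has two complete items [A → α .] and [B → β .] — both call for a reduction, and with no lookahead the parser cannot choose between them.

Augment with S' → S and build the canonical LR(0) collection (I0 = CLOSURE({[S' → . S]}), then GOTO on every symbol after a dot until no new states appear). It has 9 states:
  I0: { [E → . *], [S → . , Y -], [S → . E c], [S → . f], [S' → . S] }  — shift
  I1: { [E → * .] }  — reduce
  I2: { [S → , . Y -], [Y → .] }  — reduce
  I3: { [S → E . c] }  — shift
  I4: { [S' → S .] }  — accept
  I5: { [S → f .] }  — reduce
  I6: { [S → E c .] }  — reduce
  I7: { [S → , Y . -] }  — shift
  I8: { [S → , Y - .] }  — reduce

No state contains more than one complete item.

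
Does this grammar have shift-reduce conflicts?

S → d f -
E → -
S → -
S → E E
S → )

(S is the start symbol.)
A shift-reduce conflict occurs when an LR(0) state has both:
  - a complete (reduce) item [A → α .] (dot at the end), and
  - a shift item [B → β . c γ] (dot before a terminal).

Augment with S' → S and build the canonical LR(0) collection (I0 = CLOSURE({[S' → . S]}), then GOTO on every symbol after a dot until no new states appear). It has 10 states:
  I0: { [E → . -], [S → . )], [S → . -], [S → . E E], [S → . d f -], [S' → . S] }  — shift
  I1: { [S → ) .] }  — reduce
  I2: { [E → - .], [S → - .] }  — 2 reduces
  I3: { [E → . -], [S → E . E] }  — shift
  I4: { [S' → S .] }  — accept
  I5: { [S → d . f -] }  — shift
  I6: { [S → d f . -] }  — shift
  I7: { [S → d f - .] }  — reduce
  I8: { [E → - .] }  — reduce
  I9: { [S → E E .] }  — reduce

No state contains both a complete item and a shift item.

Answer: No shift-reduce conflicts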